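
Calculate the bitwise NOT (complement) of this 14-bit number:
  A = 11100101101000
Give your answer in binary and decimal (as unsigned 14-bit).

Flip each bit (0->1, 1->0):
  11100101101000
  00011010010111

Answer: 00011010010111 (1687)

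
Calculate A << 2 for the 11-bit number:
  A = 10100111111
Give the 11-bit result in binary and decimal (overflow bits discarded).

Shift left by 2: drop the top 2 bit(s), append 2 zero(s) on the right.
  10100111111  ->  discard [10], keep [100111111], append 00
= 10011111100

Answer: 10011111100 (1276)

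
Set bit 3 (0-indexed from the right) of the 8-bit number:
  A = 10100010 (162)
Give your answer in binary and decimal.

Mask = 1 << 3 = 00001000
Bit 3 of A is 0, so OR-ing with the mask flips it to 1.
  10100010
| 00001000
----------
  10101010

Answer: 10101010 (170)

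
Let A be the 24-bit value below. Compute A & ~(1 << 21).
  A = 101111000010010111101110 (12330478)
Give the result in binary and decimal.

Mask = ~(1 << 21) = 110111111111111111111111
Bit 21 of A is 1, so AND-ing with the mask clears it to 0.
  101111000010010111101110
& 110111111111111111111111
--------------------------
  100111000010010111101110

Answer: 100111000010010111101110 (10233326)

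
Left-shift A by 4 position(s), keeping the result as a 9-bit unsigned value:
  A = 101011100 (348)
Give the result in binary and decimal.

Shift left by 4: drop the top 4 bit(s), append 4 zero(s) on the right.
  101011100  ->  discard [1010], keep [11100], append 0000
= 111000000

Answer: 111000000 (448)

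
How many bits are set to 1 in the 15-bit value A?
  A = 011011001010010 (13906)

011011001010010
1-bits at positions (from bit 0 = LSB): 1, 4, 6, 9, 10, 12, 13
Count = 7

Answer: 7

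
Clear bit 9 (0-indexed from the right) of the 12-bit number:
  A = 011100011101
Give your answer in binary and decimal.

Mask = ~(1 << 9) = 110111111111
Bit 9 of A is 1, so AND-ing with the mask clears it to 0.
  011100011101
& 110111111111
--------------
  010100011101

Answer: 010100011101 (1309)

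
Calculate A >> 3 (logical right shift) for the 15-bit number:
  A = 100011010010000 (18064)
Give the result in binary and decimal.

Logical shift right by 3: drop the bottom 3 bit(s), prepend 3 zero(s) on the left.
  100011010010000  ->  keep [100011010010], discard [000], prepend 000
= 000100011010010

Answer: 000100011010010 (2258)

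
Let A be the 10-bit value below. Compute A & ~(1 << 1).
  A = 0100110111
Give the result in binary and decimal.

Mask = ~(1 << 1) = 1111111101
Bit 1 of A is 1, so AND-ing with the mask clears it to 0.
  0100110111
& 1111111101
------------
  0100110101

Answer: 0100110101 (309)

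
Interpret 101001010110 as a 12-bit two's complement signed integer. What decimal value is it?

MSB is 1, so the value is negative. Find the magnitude:
1. Invert bits:  010110101001
2. Add 1:        010110101010  = 1450
3. Apply sign:   -1450

Answer: -1450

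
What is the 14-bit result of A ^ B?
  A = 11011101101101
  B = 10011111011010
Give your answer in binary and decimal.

Apply ^ to each column (1 where bits differ):
  11011101101101
^ 10011111011010
----------------
  01000010110111

Answer: 01000010110111 (4279)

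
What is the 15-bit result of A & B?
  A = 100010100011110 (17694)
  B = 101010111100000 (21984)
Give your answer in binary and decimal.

Apply & to each column (1 only where both bits are 1):
  100010100011110
& 101010111100000
-----------------
  100010100000000

Answer: 100010100000000 (17664)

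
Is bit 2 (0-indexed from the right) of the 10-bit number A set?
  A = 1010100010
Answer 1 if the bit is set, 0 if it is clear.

Bit 2 is the 3rd from the right.
  1010100010
         ^
That bit is 0.

Answer: 0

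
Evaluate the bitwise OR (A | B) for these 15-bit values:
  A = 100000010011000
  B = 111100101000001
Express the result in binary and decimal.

Apply | to each column (1 where either bit is 1):
  100000010011000
| 111100101000001
-----------------
  111100111011001

Answer: 111100111011001 (31193)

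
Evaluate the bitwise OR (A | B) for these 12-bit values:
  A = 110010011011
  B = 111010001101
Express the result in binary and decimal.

Apply | to each column (1 where either bit is 1):
  110010011011
| 111010001101
--------------
  111010011111

Answer: 111010011111 (3743)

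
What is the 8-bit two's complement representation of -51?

1. Binary of +51:  00110011
2. Invert bits:     11001100
3. Add 1:           11001101

Answer: 11001101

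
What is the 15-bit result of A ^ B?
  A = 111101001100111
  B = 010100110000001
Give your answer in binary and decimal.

Apply ^ to each column (1 where bits differ):
  111101001100111
^ 010100110000001
-----------------
  101001111100110

Answer: 101001111100110 (21478)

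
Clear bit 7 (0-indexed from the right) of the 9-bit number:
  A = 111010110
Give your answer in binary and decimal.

Mask = ~(1 << 7) = 101111111
Bit 7 of A is 1, so AND-ing with the mask clears it to 0.
  111010110
& 101111111
-----------
  101010110

Answer: 101010110 (342)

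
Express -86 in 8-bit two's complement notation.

1. Binary of +86:  01010110
2. Invert bits:     10101001
3. Add 1:           10101010

Answer: 10101010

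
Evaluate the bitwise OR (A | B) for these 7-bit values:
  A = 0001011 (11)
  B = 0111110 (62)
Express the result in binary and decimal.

Apply | to each column (1 where either bit is 1):
  0001011
| 0111110
---------
  0111111

Answer: 0111111 (63)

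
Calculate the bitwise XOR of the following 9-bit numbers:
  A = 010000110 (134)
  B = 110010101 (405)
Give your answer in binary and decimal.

Apply ^ to each column (1 where bits differ):
  010000110
^ 110010101
-----------
  100010011

Answer: 100010011 (275)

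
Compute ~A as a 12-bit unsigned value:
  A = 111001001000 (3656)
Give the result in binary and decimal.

Flip each bit (0->1, 1->0):
  111001001000
  000110110111

Answer: 000110110111 (439)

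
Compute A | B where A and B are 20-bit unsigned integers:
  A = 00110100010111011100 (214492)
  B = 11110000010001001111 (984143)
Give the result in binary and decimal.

Apply | to each column (1 where either bit is 1):
  00110100010111011100
| 11110000010001001111
----------------------
  11110100010111011111

Answer: 11110100010111011111 (1000927)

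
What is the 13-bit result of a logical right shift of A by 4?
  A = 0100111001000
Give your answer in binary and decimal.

Logical shift right by 4: drop the bottom 4 bit(s), prepend 4 zero(s) on the left.
  0100111001000  ->  keep [010011100], discard [1000], prepend 0000
= 0000010011100

Answer: 0000010011100 (156)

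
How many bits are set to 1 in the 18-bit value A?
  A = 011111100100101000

011111100100101000
1-bits at positions (from bit 0 = LSB): 3, 5, 8, 11, 12, 13, 14, 15, 16
Count = 9

Answer: 9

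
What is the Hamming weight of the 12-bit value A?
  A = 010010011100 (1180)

010010011100
1-bits at positions (from bit 0 = LSB): 2, 3, 4, 7, 10
Count = 5

Answer: 5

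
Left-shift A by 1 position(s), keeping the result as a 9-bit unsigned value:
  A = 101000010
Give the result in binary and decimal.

Shift left by 1: drop the top 1 bit(s), append 1 zero(s) on the right.
  101000010  ->  discard [1], keep [01000010], append 0
= 010000100

Answer: 010000100 (132)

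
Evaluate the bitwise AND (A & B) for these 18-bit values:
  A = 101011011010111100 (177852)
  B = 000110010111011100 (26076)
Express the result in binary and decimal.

Apply & to each column (1 only where both bits are 1):
  101011011010111100
& 000110010111011100
--------------------
  000010010010011100

Answer: 000010010010011100 (9372)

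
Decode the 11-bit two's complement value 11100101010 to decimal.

MSB is 1, so the value is negative. Find the magnitude:
1. Invert bits:  00011010101
2. Add 1:        00011010110  = 214
3. Apply sign:   -214

Answer: -214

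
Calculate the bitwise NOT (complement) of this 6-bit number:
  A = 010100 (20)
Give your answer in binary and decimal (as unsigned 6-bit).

Flip each bit (0->1, 1->0):
  010100
  101011

Answer: 101011 (43)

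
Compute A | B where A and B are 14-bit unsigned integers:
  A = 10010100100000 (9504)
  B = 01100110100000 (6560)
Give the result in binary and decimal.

Apply | to each column (1 where either bit is 1):
  10010100100000
| 01100110100000
----------------
  11110110100000

Answer: 11110110100000 (15776)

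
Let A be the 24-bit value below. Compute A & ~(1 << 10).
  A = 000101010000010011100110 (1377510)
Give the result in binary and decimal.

Mask = ~(1 << 10) = 111111111111101111111111
Bit 10 of A is 1, so AND-ing with the mask clears it to 0.
  000101010000010011100110
& 111111111111101111111111
--------------------------
  000101010000000011100110

Answer: 000101010000000011100110 (1376486)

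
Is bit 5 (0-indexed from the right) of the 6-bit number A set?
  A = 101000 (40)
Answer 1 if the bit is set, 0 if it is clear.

Bit 5 is the 6th from the right.
  101000
  ^
That bit is 1.

Answer: 1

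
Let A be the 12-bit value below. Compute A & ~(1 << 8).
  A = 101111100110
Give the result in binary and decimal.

Mask = ~(1 << 8) = 111011111111
Bit 8 of A is 1, so AND-ing with the mask clears it to 0.
  101111100110
& 111011111111
--------------
  101011100110

Answer: 101011100110 (2790)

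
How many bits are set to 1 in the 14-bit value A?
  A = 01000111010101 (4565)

01000111010101
1-bits at positions (from bit 0 = LSB): 0, 2, 4, 6, 7, 8, 12
Count = 7

Answer: 7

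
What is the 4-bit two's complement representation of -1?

1. Binary of +1:  0001
2. Invert bits:     1110
3. Add 1:           1111

Answer: 1111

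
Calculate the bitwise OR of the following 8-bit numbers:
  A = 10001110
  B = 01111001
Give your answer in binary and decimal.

Apply | to each column (1 where either bit is 1):
  10001110
| 01111001
----------
  11111111

Answer: 11111111 (255)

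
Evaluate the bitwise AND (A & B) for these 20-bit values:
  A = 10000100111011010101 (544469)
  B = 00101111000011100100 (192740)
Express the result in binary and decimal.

Apply & to each column (1 only where both bits are 1):
  10000100111011010101
& 00101111000011100100
----------------------
  00000100000011000100

Answer: 00000100000011000100 (16580)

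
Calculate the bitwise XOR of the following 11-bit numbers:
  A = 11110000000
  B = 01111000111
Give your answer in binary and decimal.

Apply ^ to each column (1 where bits differ):
  11110000000
^ 01111000111
-------------
  10001000111

Answer: 10001000111 (1095)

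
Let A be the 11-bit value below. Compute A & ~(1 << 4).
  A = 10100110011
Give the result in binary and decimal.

Mask = ~(1 << 4) = 11111101111
Bit 4 of A is 1, so AND-ing with the mask clears it to 0.
  10100110011
& 11111101111
-------------
  10100100011

Answer: 10100100011 (1315)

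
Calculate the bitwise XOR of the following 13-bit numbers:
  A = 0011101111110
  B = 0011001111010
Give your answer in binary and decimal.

Apply ^ to each column (1 where bits differ):
  0011101111110
^ 0011001111010
---------------
  0000100000100

Answer: 0000100000100 (260)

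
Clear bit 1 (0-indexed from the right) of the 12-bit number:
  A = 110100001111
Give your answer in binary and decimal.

Mask = ~(1 << 1) = 111111111101
Bit 1 of A is 1, so AND-ing with the mask clears it to 0.
  110100001111
& 111111111101
--------------
  110100001101

Answer: 110100001101 (3341)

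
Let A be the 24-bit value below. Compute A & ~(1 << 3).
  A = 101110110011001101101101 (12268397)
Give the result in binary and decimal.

Mask = ~(1 << 3) = 111111111111111111110111
Bit 3 of A is 1, so AND-ing with the mask clears it to 0.
  101110110011001101101101
& 111111111111111111110111
--------------------------
  101110110011001101100101

Answer: 101110110011001101100101 (12268389)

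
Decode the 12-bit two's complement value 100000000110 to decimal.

MSB is 1, so the value is negative. Find the magnitude:
1. Invert bits:  011111111001
2. Add 1:        011111111010  = 2042
3. Apply sign:   -2042

Answer: -2042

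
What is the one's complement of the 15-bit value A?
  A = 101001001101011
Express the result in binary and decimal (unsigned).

Flip each bit (0->1, 1->0):
  101001001101011
  010110110010100

Answer: 010110110010100 (11668)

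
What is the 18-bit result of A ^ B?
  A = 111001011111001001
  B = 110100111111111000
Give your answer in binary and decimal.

Apply ^ to each column (1 where bits differ):
  111001011111001001
^ 110100111111111000
--------------------
  001101100000110001

Answer: 001101100000110001 (55345)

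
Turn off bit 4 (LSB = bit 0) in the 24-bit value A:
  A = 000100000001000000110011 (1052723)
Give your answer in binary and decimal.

Mask = ~(1 << 4) = 111111111111111111101111
Bit 4 of A is 1, so AND-ing with the mask clears it to 0.
  000100000001000000110011
& 111111111111111111101111
--------------------------
  000100000001000000100011

Answer: 000100000001000000100011 (1052707)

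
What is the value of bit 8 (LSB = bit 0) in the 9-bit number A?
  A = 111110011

Bit 8 is the 9th from the right.
  111110011
  ^
That bit is 1.

Answer: 1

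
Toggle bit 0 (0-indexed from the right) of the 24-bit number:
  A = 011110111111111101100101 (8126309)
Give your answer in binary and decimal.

Mask = 1 << 0 = 000000000000000000000001
Bit 0 of A is 1; XOR with the mask flips it to 0.
  011110111111111101100101
^ 000000000000000000000001
--------------------------
  011110111111111101100100

Answer: 011110111111111101100100 (8126308)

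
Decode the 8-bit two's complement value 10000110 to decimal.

MSB is 1, so the value is negative. Find the magnitude:
1. Invert bits:  01111001
2. Add 1:        01111010  = 122
3. Apply sign:   -122

Answer: -122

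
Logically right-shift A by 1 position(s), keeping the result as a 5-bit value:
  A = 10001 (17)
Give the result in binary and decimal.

Logical shift right by 1: drop the bottom 1 bit(s), prepend 1 zero(s) on the left.
  10001  ->  keep [1000], discard [1], prepend 0
= 01000

Answer: 01000 (8)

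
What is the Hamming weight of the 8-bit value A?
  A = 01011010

01011010
1-bits at positions (from bit 0 = LSB): 1, 3, 4, 6
Count = 4

Answer: 4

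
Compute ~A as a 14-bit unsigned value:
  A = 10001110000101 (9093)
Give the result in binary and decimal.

Flip each bit (0->1, 1->0):
  10001110000101
  01110001111010

Answer: 01110001111010 (7290)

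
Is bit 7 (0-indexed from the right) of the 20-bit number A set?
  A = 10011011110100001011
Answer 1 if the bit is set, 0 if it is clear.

Bit 7 is the 8th from the right.
  10011011110100001011
              ^
That bit is 0.

Answer: 0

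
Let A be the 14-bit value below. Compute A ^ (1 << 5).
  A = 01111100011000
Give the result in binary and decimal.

Mask = 1 << 5 = 00000000100000
Bit 5 of A is 0; XOR with the mask flips it to 1.
  01111100011000
^ 00000000100000
----------------
  01111100111000

Answer: 01111100111000 (7992)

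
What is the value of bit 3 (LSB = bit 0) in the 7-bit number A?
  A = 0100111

Bit 3 is the 4th from the right.
  0100111
     ^
That bit is 0.

Answer: 0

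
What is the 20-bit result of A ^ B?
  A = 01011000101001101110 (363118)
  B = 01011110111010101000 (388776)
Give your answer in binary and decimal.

Apply ^ to each column (1 where bits differ):
  01011000101001101110
^ 01011110111010101000
----------------------
  00000110010011000110

Answer: 00000110010011000110 (25798)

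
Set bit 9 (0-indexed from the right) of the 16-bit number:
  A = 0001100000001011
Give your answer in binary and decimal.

Mask = 1 << 9 = 0000001000000000
Bit 9 of A is 0, so OR-ing with the mask flips it to 1.
  0001100000001011
| 0000001000000000
------------------
  0001101000001011

Answer: 0001101000001011 (6667)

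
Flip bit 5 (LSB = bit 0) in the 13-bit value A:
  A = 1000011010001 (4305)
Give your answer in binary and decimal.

Mask = 1 << 5 = 0000000100000
Bit 5 of A is 0; XOR with the mask flips it to 1.
  1000011010001
^ 0000000100000
---------------
  1000011110001

Answer: 1000011110001 (4337)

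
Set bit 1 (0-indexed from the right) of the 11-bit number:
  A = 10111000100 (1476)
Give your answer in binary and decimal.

Mask = 1 << 1 = 00000000010
Bit 1 of A is 0, so OR-ing with the mask flips it to 1.
  10111000100
| 00000000010
-------------
  10111000110

Answer: 10111000110 (1478)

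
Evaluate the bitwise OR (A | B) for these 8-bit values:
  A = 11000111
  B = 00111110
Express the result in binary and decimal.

Apply | to each column (1 where either bit is 1):
  11000111
| 00111110
----------
  11111111

Answer: 11111111 (255)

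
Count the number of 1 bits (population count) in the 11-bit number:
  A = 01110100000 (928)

01110100000
1-bits at positions (from bit 0 = LSB): 5, 7, 8, 9
Count = 4

Answer: 4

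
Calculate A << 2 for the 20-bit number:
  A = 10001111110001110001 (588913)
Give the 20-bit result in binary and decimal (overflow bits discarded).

Shift left by 2: drop the top 2 bit(s), append 2 zero(s) on the right.
  10001111110001110001  ->  discard [10], keep [001111110001110001], append 00
= 00111111000111000100

Answer: 00111111000111000100 (258500)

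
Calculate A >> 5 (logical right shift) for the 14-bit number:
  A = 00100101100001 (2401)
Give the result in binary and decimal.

Logical shift right by 5: drop the bottom 5 bit(s), prepend 5 zero(s) on the left.
  00100101100001  ->  keep [001001011], discard [00001], prepend 00000
= 00000001001011

Answer: 00000001001011 (75)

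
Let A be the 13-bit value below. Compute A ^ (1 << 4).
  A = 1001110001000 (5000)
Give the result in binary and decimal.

Mask = 1 << 4 = 0000000010000
Bit 4 of A is 0; XOR with the mask flips it to 1.
  1001110001000
^ 0000000010000
---------------
  1001110011000

Answer: 1001110011000 (5016)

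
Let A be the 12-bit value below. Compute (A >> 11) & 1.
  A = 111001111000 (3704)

Bit 11 is the 12th from the right.
  111001111000
  ^
That bit is 1.

Answer: 1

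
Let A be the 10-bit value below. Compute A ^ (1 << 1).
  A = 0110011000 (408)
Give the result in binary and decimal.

Mask = 1 << 1 = 0000000010
Bit 1 of A is 0; XOR with the mask flips it to 1.
  0110011000
^ 0000000010
------------
  0110011010

Answer: 0110011010 (410)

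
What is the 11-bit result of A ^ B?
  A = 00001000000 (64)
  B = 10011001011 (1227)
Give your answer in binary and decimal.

Apply ^ to each column (1 where bits differ):
  00001000000
^ 10011001011
-------------
  10010001011

Answer: 10010001011 (1163)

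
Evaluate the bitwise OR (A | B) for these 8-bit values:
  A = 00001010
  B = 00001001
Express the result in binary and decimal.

Apply | to each column (1 where either bit is 1):
  00001010
| 00001001
----------
  00001011

Answer: 00001011 (11)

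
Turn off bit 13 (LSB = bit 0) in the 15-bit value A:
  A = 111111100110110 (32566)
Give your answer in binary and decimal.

Mask = ~(1 << 13) = 101111111111111
Bit 13 of A is 1, so AND-ing with the mask clears it to 0.
  111111100110110
& 101111111111111
-----------------
  101111100110110

Answer: 101111100110110 (24374)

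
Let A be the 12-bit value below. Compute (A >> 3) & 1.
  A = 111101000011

Bit 3 is the 4th from the right.
  111101000011
          ^
That bit is 0.

Answer: 0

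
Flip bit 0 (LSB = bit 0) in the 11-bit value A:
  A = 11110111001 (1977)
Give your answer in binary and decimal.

Mask = 1 << 0 = 00000000001
Bit 0 of A is 1; XOR with the mask flips it to 0.
  11110111001
^ 00000000001
-------------
  11110111000

Answer: 11110111000 (1976)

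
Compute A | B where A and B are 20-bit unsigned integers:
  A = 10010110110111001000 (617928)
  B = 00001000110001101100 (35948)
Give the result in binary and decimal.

Apply | to each column (1 where either bit is 1):
  10010110110111001000
| 00001000110001101100
----------------------
  10011110110111101100

Answer: 10011110110111101100 (650732)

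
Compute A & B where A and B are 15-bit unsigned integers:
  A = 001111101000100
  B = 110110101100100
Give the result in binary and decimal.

Apply & to each column (1 only where both bits are 1):
  001111101000100
& 110110101100100
-----------------
  000110101000100

Answer: 000110101000100 (3396)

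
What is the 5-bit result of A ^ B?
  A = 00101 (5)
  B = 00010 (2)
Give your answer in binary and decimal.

Apply ^ to each column (1 where bits differ):
  00101
^ 00010
-------
  00111

Answer: 00111 (7)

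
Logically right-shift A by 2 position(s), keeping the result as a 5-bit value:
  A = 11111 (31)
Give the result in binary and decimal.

Logical shift right by 2: drop the bottom 2 bit(s), prepend 2 zero(s) on the left.
  11111  ->  keep [111], discard [11], prepend 00
= 00111

Answer: 00111 (7)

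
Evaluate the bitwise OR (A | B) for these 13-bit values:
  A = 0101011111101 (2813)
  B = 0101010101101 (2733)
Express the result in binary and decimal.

Apply | to each column (1 where either bit is 1):
  0101011111101
| 0101010101101
---------------
  0101011111101

Answer: 0101011111101 (2813)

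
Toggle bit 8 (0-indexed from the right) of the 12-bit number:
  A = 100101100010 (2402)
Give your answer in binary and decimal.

Mask = 1 << 8 = 000100000000
Bit 8 of A is 1; XOR with the mask flips it to 0.
  100101100010
^ 000100000000
--------------
  100001100010

Answer: 100001100010 (2146)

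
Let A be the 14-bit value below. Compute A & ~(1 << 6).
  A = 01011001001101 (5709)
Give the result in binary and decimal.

Mask = ~(1 << 6) = 11111110111111
Bit 6 of A is 1, so AND-ing with the mask clears it to 0.
  01011001001101
& 11111110111111
----------------
  01011000001101

Answer: 01011000001101 (5645)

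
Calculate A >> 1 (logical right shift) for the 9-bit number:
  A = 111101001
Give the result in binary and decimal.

Logical shift right by 1: drop the bottom 1 bit(s), prepend 1 zero(s) on the left.
  111101001  ->  keep [11110100], discard [1], prepend 0
= 011110100

Answer: 011110100 (244)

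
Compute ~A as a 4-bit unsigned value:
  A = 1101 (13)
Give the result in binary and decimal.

Flip each bit (0->1, 1->0):
  1101
  0010

Answer: 0010 (2)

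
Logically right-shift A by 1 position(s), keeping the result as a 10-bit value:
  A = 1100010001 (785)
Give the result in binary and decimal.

Logical shift right by 1: drop the bottom 1 bit(s), prepend 1 zero(s) on the left.
  1100010001  ->  keep [110001000], discard [1], prepend 0
= 0110001000

Answer: 0110001000 (392)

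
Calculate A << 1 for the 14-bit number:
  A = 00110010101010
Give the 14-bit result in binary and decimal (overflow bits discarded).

Shift left by 1: drop the top 1 bit(s), append 1 zero(s) on the right.
  00110010101010  ->  discard [0], keep [0110010101010], append 0
= 01100101010100

Answer: 01100101010100 (6484)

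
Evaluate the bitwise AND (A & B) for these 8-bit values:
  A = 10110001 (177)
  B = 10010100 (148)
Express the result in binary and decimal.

Apply & to each column (1 only where both bits are 1):
  10110001
& 10010100
----------
  10010000

Answer: 10010000 (144)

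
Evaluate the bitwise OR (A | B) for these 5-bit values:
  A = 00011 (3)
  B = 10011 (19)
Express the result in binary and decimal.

Apply | to each column (1 where either bit is 1):
  00011
| 10011
-------
  10011

Answer: 10011 (19)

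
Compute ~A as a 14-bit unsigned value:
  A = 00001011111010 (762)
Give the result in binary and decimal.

Flip each bit (0->1, 1->0):
  00001011111010
  11110100000101

Answer: 11110100000101 (15621)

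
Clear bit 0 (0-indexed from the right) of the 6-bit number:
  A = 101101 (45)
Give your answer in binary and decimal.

Mask = ~(1 << 0) = 111110
Bit 0 of A is 1, so AND-ing with the mask clears it to 0.
  101101
& 111110
--------
  101100

Answer: 101100 (44)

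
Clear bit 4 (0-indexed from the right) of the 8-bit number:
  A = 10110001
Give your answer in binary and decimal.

Mask = ~(1 << 4) = 11101111
Bit 4 of A is 1, so AND-ing with the mask clears it to 0.
  10110001
& 11101111
----------
  10100001

Answer: 10100001 (161)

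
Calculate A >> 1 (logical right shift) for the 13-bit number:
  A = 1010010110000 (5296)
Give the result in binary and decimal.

Logical shift right by 1: drop the bottom 1 bit(s), prepend 1 zero(s) on the left.
  1010010110000  ->  keep [101001011000], discard [0], prepend 0
= 0101001011000

Answer: 0101001011000 (2648)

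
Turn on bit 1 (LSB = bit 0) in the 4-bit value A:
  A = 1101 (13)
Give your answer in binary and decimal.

Mask = 1 << 1 = 0010
Bit 1 of A is 0, so OR-ing with the mask flips it to 1.
  1101
| 0010
------
  1111

Answer: 1111 (15)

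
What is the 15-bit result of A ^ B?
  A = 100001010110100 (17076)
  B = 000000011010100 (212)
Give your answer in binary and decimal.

Apply ^ to each column (1 where bits differ):
  100001010110100
^ 000000011010100
-----------------
  100001001100000

Answer: 100001001100000 (16992)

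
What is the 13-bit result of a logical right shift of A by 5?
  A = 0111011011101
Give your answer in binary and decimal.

Logical shift right by 5: drop the bottom 5 bit(s), prepend 5 zero(s) on the left.
  0111011011101  ->  keep [01110110], discard [11101], prepend 00000
= 0000001110110

Answer: 0000001110110 (118)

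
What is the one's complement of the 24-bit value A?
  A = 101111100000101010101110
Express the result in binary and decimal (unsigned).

Flip each bit (0->1, 1->0):
  101111100000101010101110
  010000011111010101010001

Answer: 010000011111010101010001 (4322641)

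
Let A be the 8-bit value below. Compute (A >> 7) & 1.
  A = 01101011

Bit 7 is the 8th from the right.
  01101011
  ^
That bit is 0.

Answer: 0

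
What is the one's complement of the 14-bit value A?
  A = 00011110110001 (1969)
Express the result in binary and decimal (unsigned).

Flip each bit (0->1, 1->0):
  00011110110001
  11100001001110

Answer: 11100001001110 (14414)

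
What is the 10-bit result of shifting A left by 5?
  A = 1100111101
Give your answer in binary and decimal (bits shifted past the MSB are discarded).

Shift left by 5: drop the top 5 bit(s), append 5 zero(s) on the right.
  1100111101  ->  discard [11001], keep [11101], append 00000
= 1110100000

Answer: 1110100000 (928)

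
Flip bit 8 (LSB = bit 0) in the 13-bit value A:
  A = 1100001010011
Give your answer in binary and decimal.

Mask = 1 << 8 = 0000100000000
Bit 8 of A is 0; XOR with the mask flips it to 1.
  1100001010011
^ 0000100000000
---------------
  1100101010011

Answer: 1100101010011 (6483)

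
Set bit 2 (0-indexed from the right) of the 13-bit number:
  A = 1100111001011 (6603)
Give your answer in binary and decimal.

Mask = 1 << 2 = 0000000000100
Bit 2 of A is 0, so OR-ing with the mask flips it to 1.
  1100111001011
| 0000000000100
---------------
  1100111001111

Answer: 1100111001111 (6607)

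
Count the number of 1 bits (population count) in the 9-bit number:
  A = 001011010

001011010
1-bits at positions (from bit 0 = LSB): 1, 3, 4, 6
Count = 4

Answer: 4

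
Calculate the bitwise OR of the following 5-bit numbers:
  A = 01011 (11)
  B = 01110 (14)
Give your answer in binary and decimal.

Apply | to each column (1 where either bit is 1):
  01011
| 01110
-------
  01111

Answer: 01111 (15)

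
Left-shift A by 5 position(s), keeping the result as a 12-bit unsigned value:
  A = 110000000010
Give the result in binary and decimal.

Shift left by 5: drop the top 5 bit(s), append 5 zero(s) on the right.
  110000000010  ->  discard [11000], keep [0000010], append 00000
= 000001000000

Answer: 000001000000 (64)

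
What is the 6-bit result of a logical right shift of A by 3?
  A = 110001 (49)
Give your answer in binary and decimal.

Logical shift right by 3: drop the bottom 3 bit(s), prepend 3 zero(s) on the left.
  110001  ->  keep [110], discard [001], prepend 000
= 000110

Answer: 000110 (6)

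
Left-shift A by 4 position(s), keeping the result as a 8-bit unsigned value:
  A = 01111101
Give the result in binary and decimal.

Shift left by 4: drop the top 4 bit(s), append 4 zero(s) on the right.
  01111101  ->  discard [0111], keep [1101], append 0000
= 11010000

Answer: 11010000 (208)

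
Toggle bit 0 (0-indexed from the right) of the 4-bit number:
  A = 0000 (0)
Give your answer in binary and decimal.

Mask = 1 << 0 = 0001
Bit 0 of A is 0; XOR with the mask flips it to 1.
  0000
^ 0001
------
  0001

Answer: 0001 (1)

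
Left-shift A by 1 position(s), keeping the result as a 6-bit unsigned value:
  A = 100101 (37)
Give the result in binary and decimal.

Shift left by 1: drop the top 1 bit(s), append 1 zero(s) on the right.
  100101  ->  discard [1], keep [00101], append 0
= 001010

Answer: 001010 (10)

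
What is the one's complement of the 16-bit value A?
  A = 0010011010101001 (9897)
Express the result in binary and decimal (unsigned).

Flip each bit (0->1, 1->0):
  0010011010101001
  1101100101010110

Answer: 1101100101010110 (55638)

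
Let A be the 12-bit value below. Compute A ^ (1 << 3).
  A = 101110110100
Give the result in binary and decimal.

Mask = 1 << 3 = 000000001000
Bit 3 of A is 0; XOR with the mask flips it to 1.
  101110110100
^ 000000001000
--------------
  101110111100

Answer: 101110111100 (3004)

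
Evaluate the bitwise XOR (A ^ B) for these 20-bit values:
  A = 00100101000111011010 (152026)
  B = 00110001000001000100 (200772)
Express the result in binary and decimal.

Apply ^ to each column (1 where bits differ):
  00100101000111011010
^ 00110001000001000100
----------------------
  00010100000110011110

Answer: 00010100000110011110 (82334)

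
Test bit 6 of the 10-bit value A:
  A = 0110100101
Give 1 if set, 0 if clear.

Bit 6 is the 7th from the right.
  0110100101
     ^
That bit is 0.

Answer: 0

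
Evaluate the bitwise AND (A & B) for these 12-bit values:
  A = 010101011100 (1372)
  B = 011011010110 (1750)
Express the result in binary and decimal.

Apply & to each column (1 only where both bits are 1):
  010101011100
& 011011010110
--------------
  010001010100

Answer: 010001010100 (1108)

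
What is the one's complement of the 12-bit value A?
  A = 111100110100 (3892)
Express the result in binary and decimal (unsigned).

Flip each bit (0->1, 1->0):
  111100110100
  000011001011

Answer: 000011001011 (203)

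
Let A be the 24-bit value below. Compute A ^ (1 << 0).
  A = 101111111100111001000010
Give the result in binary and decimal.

Mask = 1 << 0 = 000000000000000000000001
Bit 0 of A is 0; XOR with the mask flips it to 1.
  101111111100111001000010
^ 000000000000000000000001
--------------------------
  101111111100111001000011

Answer: 101111111100111001000011 (12570179)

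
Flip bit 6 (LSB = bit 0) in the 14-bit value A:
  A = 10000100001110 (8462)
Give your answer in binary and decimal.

Mask = 1 << 6 = 00000001000000
Bit 6 of A is 0; XOR with the mask flips it to 1.
  10000100001110
^ 00000001000000
----------------
  10000101001110

Answer: 10000101001110 (8526)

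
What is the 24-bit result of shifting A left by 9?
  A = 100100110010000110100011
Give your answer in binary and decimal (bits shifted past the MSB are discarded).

Shift left by 9: drop the top 9 bit(s), append 9 zero(s) on the right.
  100100110010000110100011  ->  discard [100100110], keep [010000110100011], append 000000000
= 010000110100011000000000

Answer: 010000110100011000000000 (4408832)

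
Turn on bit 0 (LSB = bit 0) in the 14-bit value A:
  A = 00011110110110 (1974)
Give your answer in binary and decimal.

Mask = 1 << 0 = 00000000000001
Bit 0 of A is 0, so OR-ing with the mask flips it to 1.
  00011110110110
| 00000000000001
----------------
  00011110110111

Answer: 00011110110111 (1975)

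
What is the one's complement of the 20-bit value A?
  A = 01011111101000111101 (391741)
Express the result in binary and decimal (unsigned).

Flip each bit (0->1, 1->0):
  01011111101000111101
  10100000010111000010

Answer: 10100000010111000010 (656834)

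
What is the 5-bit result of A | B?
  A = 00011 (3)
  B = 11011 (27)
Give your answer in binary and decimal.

Apply | to each column (1 where either bit is 1):
  00011
| 11011
-------
  11011

Answer: 11011 (27)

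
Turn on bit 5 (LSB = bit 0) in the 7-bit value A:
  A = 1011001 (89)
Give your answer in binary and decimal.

Mask = 1 << 5 = 0100000
Bit 5 of A is 0, so OR-ing with the mask flips it to 1.
  1011001
| 0100000
---------
  1111001

Answer: 1111001 (121)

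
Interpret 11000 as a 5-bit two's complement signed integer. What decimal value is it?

MSB is 1, so the value is negative. Find the magnitude:
1. Invert bits:  00111
2. Add 1:        01000  = 8
3. Apply sign:   -8

Answer: -8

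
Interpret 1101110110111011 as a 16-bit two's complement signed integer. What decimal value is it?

MSB is 1, so the value is negative. Find the magnitude:
1. Invert bits:  0010001001000100
2. Add 1:        0010001001000101  = 8773
3. Apply sign:   -8773

Answer: -8773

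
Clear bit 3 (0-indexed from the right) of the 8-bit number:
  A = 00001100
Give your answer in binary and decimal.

Mask = ~(1 << 3) = 11110111
Bit 3 of A is 1, so AND-ing with the mask clears it to 0.
  00001100
& 11110111
----------
  00000100

Answer: 00000100 (4)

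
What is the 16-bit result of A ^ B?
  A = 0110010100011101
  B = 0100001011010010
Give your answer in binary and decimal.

Apply ^ to each column (1 where bits differ):
  0110010100011101
^ 0100001011010010
------------------
  0010011111001111

Answer: 0010011111001111 (10191)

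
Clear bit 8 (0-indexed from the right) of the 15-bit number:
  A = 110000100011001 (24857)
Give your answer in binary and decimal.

Mask = ~(1 << 8) = 111111011111111
Bit 8 of A is 1, so AND-ing with the mask clears it to 0.
  110000100011001
& 111111011111111
-----------------
  110000000011001

Answer: 110000000011001 (24601)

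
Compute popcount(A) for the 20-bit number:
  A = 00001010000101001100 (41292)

00001010000101001100
1-bits at positions (from bit 0 = LSB): 2, 3, 6, 8, 13, 15
Count = 6

Answer: 6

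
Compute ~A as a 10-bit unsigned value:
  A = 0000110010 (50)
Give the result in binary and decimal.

Flip each bit (0->1, 1->0):
  0000110010
  1111001101

Answer: 1111001101 (973)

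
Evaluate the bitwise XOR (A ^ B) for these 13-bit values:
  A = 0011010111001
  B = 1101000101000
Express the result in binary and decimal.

Apply ^ to each column (1 where bits differ):
  0011010111001
^ 1101000101000
---------------
  1110010010001

Answer: 1110010010001 (7313)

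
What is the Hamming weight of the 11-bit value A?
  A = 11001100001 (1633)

11001100001
1-bits at positions (from bit 0 = LSB): 0, 5, 6, 9, 10
Count = 5

Answer: 5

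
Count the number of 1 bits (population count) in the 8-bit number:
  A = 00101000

00101000
1-bits at positions (from bit 0 = LSB): 3, 5
Count = 2

Answer: 2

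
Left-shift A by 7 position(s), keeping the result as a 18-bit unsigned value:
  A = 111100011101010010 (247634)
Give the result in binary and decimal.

Shift left by 7: drop the top 7 bit(s), append 7 zero(s) on the right.
  111100011101010010  ->  discard [1111000], keep [11101010010], append 0000000
= 111010100100000000

Answer: 111010100100000000 (239872)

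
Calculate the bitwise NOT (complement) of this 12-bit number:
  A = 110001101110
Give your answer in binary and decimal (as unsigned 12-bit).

Flip each bit (0->1, 1->0):
  110001101110
  001110010001

Answer: 001110010001 (913)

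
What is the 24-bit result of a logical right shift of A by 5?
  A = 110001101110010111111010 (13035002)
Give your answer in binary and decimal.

Logical shift right by 5: drop the bottom 5 bit(s), prepend 5 zero(s) on the left.
  110001101110010111111010  ->  keep [1100011011100101111], discard [11010], prepend 00000
= 000001100011011100101111

Answer: 000001100011011100101111 (407343)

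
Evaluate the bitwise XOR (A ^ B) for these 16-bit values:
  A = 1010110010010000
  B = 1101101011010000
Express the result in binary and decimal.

Apply ^ to each column (1 where bits differ):
  1010110010010000
^ 1101101011010000
------------------
  0111011001000000

Answer: 0111011001000000 (30272)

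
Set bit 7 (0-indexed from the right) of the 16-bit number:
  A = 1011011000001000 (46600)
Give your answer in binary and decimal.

Mask = 1 << 7 = 0000000010000000
Bit 7 of A is 0, so OR-ing with the mask flips it to 1.
  1011011000001000
| 0000000010000000
------------------
  1011011010001000

Answer: 1011011010001000 (46728)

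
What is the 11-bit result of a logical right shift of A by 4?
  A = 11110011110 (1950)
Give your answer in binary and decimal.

Logical shift right by 4: drop the bottom 4 bit(s), prepend 4 zero(s) on the left.
  11110011110  ->  keep [1111001], discard [1110], prepend 0000
= 00001111001

Answer: 00001111001 (121)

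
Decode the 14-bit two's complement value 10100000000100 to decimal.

MSB is 1, so the value is negative. Find the magnitude:
1. Invert bits:  01011111111011
2. Add 1:        01011111111100  = 6140
3. Apply sign:   -6140

Answer: -6140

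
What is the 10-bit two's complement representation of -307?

1. Binary of +307:  0100110011
2. Invert bits:     1011001100
3. Add 1:           1011001101

Answer: 1011001101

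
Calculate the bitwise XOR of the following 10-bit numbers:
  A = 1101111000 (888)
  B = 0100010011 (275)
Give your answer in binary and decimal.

Apply ^ to each column (1 where bits differ):
  1101111000
^ 0100010011
------------
  1001101011

Answer: 1001101011 (619)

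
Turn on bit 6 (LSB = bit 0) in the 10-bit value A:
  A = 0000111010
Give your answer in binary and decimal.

Mask = 1 << 6 = 0001000000
Bit 6 of A is 0, so OR-ing with the mask flips it to 1.
  0000111010
| 0001000000
------------
  0001111010

Answer: 0001111010 (122)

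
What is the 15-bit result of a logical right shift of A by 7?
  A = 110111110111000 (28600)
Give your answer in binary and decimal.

Logical shift right by 7: drop the bottom 7 bit(s), prepend 7 zero(s) on the left.
  110111110111000  ->  keep [11011111], discard [0111000], prepend 0000000
= 000000011011111

Answer: 000000011011111 (223)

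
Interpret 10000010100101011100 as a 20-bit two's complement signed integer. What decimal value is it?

MSB is 1, so the value is negative. Find the magnitude:
1. Invert bits:  01111101011010100011
2. Add 1:        01111101011010100100  = 513700
3. Apply sign:   -513700

Answer: -513700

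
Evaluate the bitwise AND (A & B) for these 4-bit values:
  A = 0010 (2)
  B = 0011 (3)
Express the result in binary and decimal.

Apply & to each column (1 only where both bits are 1):
  0010
& 0011
------
  0010

Answer: 0010 (2)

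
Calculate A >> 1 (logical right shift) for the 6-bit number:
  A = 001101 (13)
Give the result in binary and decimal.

Logical shift right by 1: drop the bottom 1 bit(s), prepend 1 zero(s) on the left.
  001101  ->  keep [00110], discard [1], prepend 0
= 000110

Answer: 000110 (6)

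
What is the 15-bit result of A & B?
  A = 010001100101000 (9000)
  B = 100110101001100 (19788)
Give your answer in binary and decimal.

Apply & to each column (1 only where both bits are 1):
  010001100101000
& 100110101001100
-----------------
  000000100001000

Answer: 000000100001000 (264)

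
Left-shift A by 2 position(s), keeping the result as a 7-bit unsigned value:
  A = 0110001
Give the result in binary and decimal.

Shift left by 2: drop the top 2 bit(s), append 2 zero(s) on the right.
  0110001  ->  discard [01], keep [10001], append 00
= 1000100

Answer: 1000100 (68)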